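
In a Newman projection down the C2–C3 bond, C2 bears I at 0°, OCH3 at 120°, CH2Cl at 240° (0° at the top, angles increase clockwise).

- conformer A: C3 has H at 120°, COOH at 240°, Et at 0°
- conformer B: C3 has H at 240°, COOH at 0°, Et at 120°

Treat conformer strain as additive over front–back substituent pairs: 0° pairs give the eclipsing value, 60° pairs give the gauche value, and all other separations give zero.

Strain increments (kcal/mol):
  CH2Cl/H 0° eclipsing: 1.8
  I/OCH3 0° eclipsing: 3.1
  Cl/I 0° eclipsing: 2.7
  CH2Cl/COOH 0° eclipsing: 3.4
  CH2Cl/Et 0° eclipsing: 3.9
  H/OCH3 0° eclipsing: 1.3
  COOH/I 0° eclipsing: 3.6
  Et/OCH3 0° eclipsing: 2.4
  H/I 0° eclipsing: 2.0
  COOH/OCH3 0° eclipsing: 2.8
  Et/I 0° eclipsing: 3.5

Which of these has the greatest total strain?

A (eclipsed): I(0°)/Et(0°) eclipsed 3.5; OCH3(120°)/H(120°) eclipsed 1.3; CH2Cl(240°)/COOH(240°) eclipsed 3.4 → 8.2 kcal/mol.
B (eclipsed): I(0°)/COOH(0°) eclipsed 3.6; OCH3(120°)/Et(120°) eclipsed 2.4; CH2Cl(240°)/H(240°) eclipsed 1.8 → 7.8 kcal/mol.
A has the highest total (8.2 kcal/mol).

A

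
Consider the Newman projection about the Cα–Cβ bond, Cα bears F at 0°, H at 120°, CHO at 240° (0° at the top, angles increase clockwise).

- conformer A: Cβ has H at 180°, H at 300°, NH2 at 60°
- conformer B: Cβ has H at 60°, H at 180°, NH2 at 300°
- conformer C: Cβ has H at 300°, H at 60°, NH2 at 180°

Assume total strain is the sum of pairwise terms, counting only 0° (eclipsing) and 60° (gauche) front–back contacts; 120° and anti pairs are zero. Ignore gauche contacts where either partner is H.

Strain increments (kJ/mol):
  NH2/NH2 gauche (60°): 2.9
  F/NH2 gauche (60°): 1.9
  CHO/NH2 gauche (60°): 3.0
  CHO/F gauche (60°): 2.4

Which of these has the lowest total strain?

A

A (staggered): F–NH2 gauche; 1.9 = 1.9 kJ/mol.
B (staggered): F–NH2 gauche, CHO–NH2 gauche; 1.9 + 3.0 = 4.9 kJ/mol.
C (staggered): CHO–NH2 gauche; 3.0 = 3.0 kJ/mol.
A has the lowest total (1.9 kJ/mol).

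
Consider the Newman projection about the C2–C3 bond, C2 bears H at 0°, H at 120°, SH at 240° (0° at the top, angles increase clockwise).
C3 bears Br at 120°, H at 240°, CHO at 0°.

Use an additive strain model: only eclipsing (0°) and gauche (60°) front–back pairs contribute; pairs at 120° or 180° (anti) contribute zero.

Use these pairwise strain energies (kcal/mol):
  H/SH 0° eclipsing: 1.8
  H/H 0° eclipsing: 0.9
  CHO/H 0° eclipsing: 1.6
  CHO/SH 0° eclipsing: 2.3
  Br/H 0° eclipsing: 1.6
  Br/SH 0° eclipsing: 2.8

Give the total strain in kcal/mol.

5.0 kcal/mol

This conformer (eclipsed): H–CHO eclipsed, H–Br eclipsed, SH–H eclipsed; 1.6 + 1.6 + 1.8 = 5.0 kcal/mol.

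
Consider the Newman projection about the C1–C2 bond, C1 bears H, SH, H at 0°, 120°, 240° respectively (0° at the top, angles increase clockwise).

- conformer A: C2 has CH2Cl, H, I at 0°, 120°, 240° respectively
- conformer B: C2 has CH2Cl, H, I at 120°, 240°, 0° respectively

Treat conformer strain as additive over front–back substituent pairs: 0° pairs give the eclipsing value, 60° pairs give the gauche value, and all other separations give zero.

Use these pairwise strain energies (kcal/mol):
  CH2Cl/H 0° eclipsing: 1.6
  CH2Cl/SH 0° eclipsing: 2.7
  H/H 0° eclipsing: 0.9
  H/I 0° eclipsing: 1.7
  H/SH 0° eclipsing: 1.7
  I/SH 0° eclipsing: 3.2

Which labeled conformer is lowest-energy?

A

A is eclipsed. H at 0° is eclipsed with CH2Cl at 0° (1.6); SH at 120° is eclipsed with H at 120° (1.7); H at 240° is eclipsed with I at 240° (1.7). Total 5.0 kcal/mol.
B is eclipsed. H at 0° is eclipsed with I at 0° (1.7); SH at 120° is eclipsed with CH2Cl at 120° (2.7); H at 240° is eclipsed with H at 240° (0.9). Total 5.3 kcal/mol.
A has the lowest total (5.0 kcal/mol).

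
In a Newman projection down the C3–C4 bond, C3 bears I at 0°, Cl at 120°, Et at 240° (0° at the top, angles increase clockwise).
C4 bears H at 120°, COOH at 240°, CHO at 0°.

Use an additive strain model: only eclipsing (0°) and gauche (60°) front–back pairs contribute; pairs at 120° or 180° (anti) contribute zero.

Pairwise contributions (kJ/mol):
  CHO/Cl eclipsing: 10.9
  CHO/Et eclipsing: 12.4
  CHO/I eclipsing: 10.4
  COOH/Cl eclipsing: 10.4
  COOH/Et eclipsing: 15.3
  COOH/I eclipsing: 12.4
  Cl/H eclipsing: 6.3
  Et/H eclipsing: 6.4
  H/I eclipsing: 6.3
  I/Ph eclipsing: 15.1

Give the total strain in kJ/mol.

This conformer (eclipsed): I–CHO eclipsed, Cl–H eclipsed, Et–COOH eclipsed; 10.4 + 6.3 + 15.3 = 32.0 kJ/mol.

32.0 kJ/mol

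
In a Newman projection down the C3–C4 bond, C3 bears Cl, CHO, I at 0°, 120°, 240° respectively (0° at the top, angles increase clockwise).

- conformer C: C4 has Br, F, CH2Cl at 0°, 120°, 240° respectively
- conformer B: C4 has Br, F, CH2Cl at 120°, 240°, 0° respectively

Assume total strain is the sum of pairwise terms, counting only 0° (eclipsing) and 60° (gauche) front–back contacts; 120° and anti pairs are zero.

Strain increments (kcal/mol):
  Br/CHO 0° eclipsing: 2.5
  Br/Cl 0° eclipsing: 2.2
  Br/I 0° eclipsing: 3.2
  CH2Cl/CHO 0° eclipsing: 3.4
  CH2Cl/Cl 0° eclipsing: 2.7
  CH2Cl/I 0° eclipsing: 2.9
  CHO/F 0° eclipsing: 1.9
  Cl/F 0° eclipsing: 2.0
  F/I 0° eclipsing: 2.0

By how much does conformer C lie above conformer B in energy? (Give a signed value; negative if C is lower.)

-0.2 kcal/mol

C (eclipsed): Cl(0°)/Br(0°) eclipsed 2.2; CHO(120°)/F(120°) eclipsed 1.9; I(240°)/CH2Cl(240°) eclipsed 2.9 → 7.0 kcal/mol.
B (eclipsed): Cl(0°)/CH2Cl(0°) eclipsed 2.7; CHO(120°)/Br(120°) eclipsed 2.5; I(240°)/F(240°) eclipsed 2.0 → 7.2 kcal/mol.
E(C) − E(B) = 7.0 − 7.2 = -0.2 kcal/mol.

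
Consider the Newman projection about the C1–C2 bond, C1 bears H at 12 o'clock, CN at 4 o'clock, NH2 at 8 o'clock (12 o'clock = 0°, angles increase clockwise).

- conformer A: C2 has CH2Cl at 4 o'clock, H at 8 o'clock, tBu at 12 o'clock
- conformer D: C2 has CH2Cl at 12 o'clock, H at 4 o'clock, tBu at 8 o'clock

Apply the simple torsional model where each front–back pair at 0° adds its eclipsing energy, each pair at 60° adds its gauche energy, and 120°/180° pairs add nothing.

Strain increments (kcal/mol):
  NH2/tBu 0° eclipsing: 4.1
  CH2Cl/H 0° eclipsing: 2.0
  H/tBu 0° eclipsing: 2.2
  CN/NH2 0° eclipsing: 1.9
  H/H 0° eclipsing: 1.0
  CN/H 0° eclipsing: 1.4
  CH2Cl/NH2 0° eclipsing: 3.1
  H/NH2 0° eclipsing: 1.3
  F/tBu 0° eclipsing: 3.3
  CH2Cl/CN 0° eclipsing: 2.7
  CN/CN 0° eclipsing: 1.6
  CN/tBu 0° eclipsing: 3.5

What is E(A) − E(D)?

A (eclipsed): H–tBu eclipsed, CN–CH2Cl eclipsed, NH2–H eclipsed; 2.2 + 2.7 + 1.3 = 6.2 kcal/mol.
D (eclipsed): H–CH2Cl eclipsed, CN–H eclipsed, NH2–tBu eclipsed; 2.0 + 1.4 + 4.1 = 7.5 kcal/mol.
E(A) − E(D) = 6.2 − 7.5 = -1.3 kcal/mol.

-1.3 kcal/mol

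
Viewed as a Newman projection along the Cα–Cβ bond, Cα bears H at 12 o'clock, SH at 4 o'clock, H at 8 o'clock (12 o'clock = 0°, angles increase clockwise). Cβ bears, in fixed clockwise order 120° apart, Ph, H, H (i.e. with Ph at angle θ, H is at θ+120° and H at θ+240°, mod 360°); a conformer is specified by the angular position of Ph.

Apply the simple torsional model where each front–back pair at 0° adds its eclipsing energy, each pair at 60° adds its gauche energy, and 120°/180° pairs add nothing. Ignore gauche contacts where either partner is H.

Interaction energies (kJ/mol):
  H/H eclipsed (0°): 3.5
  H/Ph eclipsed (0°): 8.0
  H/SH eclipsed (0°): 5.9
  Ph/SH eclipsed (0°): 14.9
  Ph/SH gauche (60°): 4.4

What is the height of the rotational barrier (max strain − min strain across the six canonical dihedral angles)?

21.9 kJ/mol

Ph at 0° (eclipsed): H(0°)/Ph(0°) eclipsed 8.0; SH(120°)/H(120°) eclipsed 5.9; H(240°)/H(240°) eclipsed 3.5 → 17.4 kJ/mol.
Ph at 60° (staggered): SH(120°)/Ph(60°) gauche 4.4 → 4.4 kJ/mol.
Ph at 120° (eclipsed): H(0°)/H(0°) eclipsed 3.5; SH(120°)/Ph(120°) eclipsed 14.9; H(240°)/H(240°) eclipsed 3.5 → 21.9 kJ/mol.
Ph at 180° (staggered): SH(120°)/Ph(180°) gauche 4.4 → 4.4 kJ/mol.
Ph at 240° (eclipsed): H(0°)/H(0°) eclipsed 3.5; SH(120°)/H(120°) eclipsed 5.9; H(240°)/Ph(240°) eclipsed 8.0 → 17.4 kJ/mol.
Ph at 300° (staggered): no non-H gauche contacts → 0.0 kJ/mol.
Max at 120° (21.9 kJ/mol), min at 300° (0.0 kJ/mol); barrier = 21.9 kJ/mol.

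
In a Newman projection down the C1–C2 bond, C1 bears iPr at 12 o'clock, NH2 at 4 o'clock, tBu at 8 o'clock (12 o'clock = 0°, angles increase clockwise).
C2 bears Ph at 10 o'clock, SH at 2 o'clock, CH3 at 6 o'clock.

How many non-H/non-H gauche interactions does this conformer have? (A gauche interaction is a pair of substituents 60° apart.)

6

Non-H gauche pairs: iPr(0°)/Ph(300°); iPr(0°)/SH(60°); NH2(120°)/SH(60°); NH2(120°)/CH3(180°); tBu(240°)/Ph(300°); tBu(240°)/CH3(180°) — 6 interactions.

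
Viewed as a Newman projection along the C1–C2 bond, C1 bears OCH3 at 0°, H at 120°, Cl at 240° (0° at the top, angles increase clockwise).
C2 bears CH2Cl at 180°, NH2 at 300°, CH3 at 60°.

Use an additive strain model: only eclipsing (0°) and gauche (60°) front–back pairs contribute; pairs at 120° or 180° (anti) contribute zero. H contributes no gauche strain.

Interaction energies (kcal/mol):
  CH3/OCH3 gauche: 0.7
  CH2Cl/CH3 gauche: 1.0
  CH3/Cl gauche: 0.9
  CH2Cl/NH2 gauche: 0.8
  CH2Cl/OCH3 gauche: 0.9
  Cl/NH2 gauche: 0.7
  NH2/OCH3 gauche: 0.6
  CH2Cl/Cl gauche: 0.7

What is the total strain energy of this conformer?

2.7 kcal/mol

This conformer (staggered): OCH3(0°)/NH2(300°) gauche 0.6; OCH3(0°)/CH3(60°) gauche 0.7; Cl(240°)/CH2Cl(180°) gauche 0.7; Cl(240°)/NH2(300°) gauche 0.7 → 2.7 kcal/mol.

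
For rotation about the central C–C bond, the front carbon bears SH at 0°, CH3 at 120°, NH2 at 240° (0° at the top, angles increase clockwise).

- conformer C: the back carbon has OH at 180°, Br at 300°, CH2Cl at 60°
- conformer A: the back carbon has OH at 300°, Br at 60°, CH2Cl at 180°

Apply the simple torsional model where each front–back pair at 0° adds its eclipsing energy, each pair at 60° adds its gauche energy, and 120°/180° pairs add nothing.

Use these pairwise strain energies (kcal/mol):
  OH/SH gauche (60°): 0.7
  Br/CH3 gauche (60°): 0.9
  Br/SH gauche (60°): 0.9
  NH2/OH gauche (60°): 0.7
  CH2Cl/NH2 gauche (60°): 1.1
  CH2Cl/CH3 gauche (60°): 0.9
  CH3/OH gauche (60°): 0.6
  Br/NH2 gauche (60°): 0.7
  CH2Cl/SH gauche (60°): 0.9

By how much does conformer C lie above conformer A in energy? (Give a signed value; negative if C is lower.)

-0.5 kcal/mol

C (staggered): SH–Br gauche, SH–CH2Cl gauche, CH3–OH gauche, CH3–CH2Cl gauche, NH2–OH gauche, NH2–Br gauche; 0.9 + 0.9 + 0.6 + 0.9 + 0.7 + 0.7 = 4.7 kcal/mol.
A (staggered): SH–OH gauche, SH–Br gauche, CH3–Br gauche, CH3–CH2Cl gauche, NH2–OH gauche, NH2–CH2Cl gauche; 0.7 + 0.9 + 0.9 + 0.9 + 0.7 + 1.1 = 5.2 kcal/mol.
E(C) − E(A) = 4.7 − 5.2 = -0.5 kcal/mol.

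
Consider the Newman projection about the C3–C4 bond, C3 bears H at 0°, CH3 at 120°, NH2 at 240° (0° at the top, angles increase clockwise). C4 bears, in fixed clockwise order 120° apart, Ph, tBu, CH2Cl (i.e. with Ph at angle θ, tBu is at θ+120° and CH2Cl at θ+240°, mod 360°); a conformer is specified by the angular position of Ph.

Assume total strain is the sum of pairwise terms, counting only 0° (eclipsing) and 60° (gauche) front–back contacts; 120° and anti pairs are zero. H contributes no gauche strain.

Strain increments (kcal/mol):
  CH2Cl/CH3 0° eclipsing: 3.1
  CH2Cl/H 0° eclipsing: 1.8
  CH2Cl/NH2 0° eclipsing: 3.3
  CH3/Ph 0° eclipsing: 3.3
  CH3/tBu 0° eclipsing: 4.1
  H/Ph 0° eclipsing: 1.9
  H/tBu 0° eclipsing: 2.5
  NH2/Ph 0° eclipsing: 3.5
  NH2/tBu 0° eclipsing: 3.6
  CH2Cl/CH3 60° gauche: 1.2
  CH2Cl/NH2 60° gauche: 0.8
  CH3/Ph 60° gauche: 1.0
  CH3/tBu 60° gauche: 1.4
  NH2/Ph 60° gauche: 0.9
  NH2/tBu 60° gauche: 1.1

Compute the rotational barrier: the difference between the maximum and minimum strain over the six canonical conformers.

5.1 kcal/mol

Ph at 0° is eclipsed. H at 0° is eclipsed with Ph at 0° (1.9); CH3 at 120° is eclipsed with tBu at 120° (4.1); NH2 at 240° is eclipsed with CH2Cl at 240° (3.3). Total 9.3 kcal/mol.
Ph at 60° is staggered. CH3 at 120° is gauche with Ph at 60° (1.0); CH3 at 120° is gauche with tBu at 180° (1.4); NH2 at 240° is gauche with tBu at 180° (1.1); NH2 at 240° is gauche with CH2Cl at 300° (0.8). Total 4.3 kcal/mol.
Ph at 120° is eclipsed. H at 0° is eclipsed with CH2Cl at 0° (1.8); CH3 at 120° is eclipsed with Ph at 120° (3.3); NH2 at 240° is eclipsed with tBu at 240° (3.6). Total 8.7 kcal/mol.
Ph at 180° is staggered. CH3 at 120° is gauche with Ph at 180° (1.0); CH3 at 120° is gauche with CH2Cl at 60° (1.2); NH2 at 240° is gauche with Ph at 180° (0.9); NH2 at 240° is gauche with tBu at 300° (1.1). Total 4.2 kcal/mol.
Ph at 240° is eclipsed. H at 0° is eclipsed with tBu at 0° (2.5); CH3 at 120° is eclipsed with CH2Cl at 120° (3.1); NH2 at 240° is eclipsed with Ph at 240° (3.5). Total 9.1 kcal/mol.
Ph at 300° is staggered. CH3 at 120° is gauche with tBu at 60° (1.4); CH3 at 120° is gauche with CH2Cl at 180° (1.2); NH2 at 240° is gauche with Ph at 300° (0.9); NH2 at 240° is gauche with CH2Cl at 180° (0.8). Total 4.3 kcal/mol.
Max at 0° (9.3 kcal/mol), min at 180° (4.2 kcal/mol); barrier = 5.1 kcal/mol.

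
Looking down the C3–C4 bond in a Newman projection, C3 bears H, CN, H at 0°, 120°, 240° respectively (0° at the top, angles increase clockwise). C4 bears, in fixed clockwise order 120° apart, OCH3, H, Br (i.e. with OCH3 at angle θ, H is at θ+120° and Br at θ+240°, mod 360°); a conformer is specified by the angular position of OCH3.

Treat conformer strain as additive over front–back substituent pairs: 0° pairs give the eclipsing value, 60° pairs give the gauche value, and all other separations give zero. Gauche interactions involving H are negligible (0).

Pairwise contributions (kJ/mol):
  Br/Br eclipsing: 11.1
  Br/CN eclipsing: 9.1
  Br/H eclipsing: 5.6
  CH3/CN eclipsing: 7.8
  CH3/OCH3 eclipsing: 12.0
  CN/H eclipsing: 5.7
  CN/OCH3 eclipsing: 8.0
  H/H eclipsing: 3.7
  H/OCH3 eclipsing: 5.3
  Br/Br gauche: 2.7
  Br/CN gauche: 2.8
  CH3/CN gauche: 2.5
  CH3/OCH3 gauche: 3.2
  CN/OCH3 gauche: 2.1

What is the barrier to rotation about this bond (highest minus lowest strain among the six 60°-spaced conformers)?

16.0 kJ/mol

OCH3 at 0° is eclipsed. H at 0° is eclipsed with OCH3 at 0° (5.3); CN at 120° is eclipsed with H at 120° (5.7); H at 240° is eclipsed with Br at 240° (5.6). Total 16.6 kJ/mol.
OCH3 at 60° is staggered. CN at 120° is gauche with OCH3 at 60° (2.1). Total 2.1 kJ/mol.
OCH3 at 120° is eclipsed. H at 0° is eclipsed with Br at 0° (5.6); CN at 120° is eclipsed with OCH3 at 120° (8.0); H at 240° is eclipsed with H at 240° (3.7). Total 17.3 kJ/mol.
OCH3 at 180° is staggered. CN at 120° is gauche with OCH3 at 180° (2.1); CN at 120° is gauche with Br at 60° (2.8). Total 4.9 kJ/mol.
OCH3 at 240° is eclipsed. H at 0° is eclipsed with H at 0° (3.7); CN at 120° is eclipsed with Br at 120° (9.1); H at 240° is eclipsed with OCH3 at 240° (5.3). Total 18.1 kJ/mol.
OCH3 at 300° is staggered. CN at 120° is gauche with Br at 180° (2.8). Total 2.8 kJ/mol.
Max at 240° (18.1 kJ/mol), min at 60° (2.1 kJ/mol); barrier = 16.0 kJ/mol.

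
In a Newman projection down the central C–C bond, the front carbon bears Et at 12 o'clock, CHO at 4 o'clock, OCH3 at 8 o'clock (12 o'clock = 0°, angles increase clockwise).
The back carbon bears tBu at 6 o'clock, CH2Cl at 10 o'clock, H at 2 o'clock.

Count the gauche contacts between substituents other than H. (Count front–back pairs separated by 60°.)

Non-H gauche pairs: Et(0°)/CH2Cl(300°); CHO(120°)/tBu(180°); OCH3(240°)/tBu(180°); OCH3(240°)/CH2Cl(300°) — 4 interactions.

4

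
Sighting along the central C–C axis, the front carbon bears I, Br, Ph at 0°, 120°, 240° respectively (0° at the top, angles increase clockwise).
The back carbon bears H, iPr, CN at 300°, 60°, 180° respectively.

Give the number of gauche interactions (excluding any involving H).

Non-H gauche pairs: I(0°)/iPr(60°); Br(120°)/iPr(60°); Br(120°)/CN(180°); Ph(240°)/CN(180°) — 4 interactions.

4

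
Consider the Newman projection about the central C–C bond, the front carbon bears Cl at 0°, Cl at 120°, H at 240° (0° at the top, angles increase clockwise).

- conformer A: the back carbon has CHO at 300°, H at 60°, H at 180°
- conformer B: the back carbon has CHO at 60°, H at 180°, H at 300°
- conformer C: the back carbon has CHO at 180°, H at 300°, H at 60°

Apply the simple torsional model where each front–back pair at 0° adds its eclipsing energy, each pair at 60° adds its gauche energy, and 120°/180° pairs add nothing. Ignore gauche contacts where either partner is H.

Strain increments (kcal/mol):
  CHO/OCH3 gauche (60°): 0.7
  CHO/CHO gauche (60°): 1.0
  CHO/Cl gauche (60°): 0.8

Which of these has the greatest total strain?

A (staggered): Cl–CHO gauche; 0.8 = 0.8 kcal/mol.
B (staggered): Cl–CHO gauche, Cl–CHO gauche; 0.8 + 0.8 = 1.6 kcal/mol.
C (staggered): Cl–CHO gauche; 0.8 = 0.8 kcal/mol.
B has the highest total (1.6 kcal/mol).

B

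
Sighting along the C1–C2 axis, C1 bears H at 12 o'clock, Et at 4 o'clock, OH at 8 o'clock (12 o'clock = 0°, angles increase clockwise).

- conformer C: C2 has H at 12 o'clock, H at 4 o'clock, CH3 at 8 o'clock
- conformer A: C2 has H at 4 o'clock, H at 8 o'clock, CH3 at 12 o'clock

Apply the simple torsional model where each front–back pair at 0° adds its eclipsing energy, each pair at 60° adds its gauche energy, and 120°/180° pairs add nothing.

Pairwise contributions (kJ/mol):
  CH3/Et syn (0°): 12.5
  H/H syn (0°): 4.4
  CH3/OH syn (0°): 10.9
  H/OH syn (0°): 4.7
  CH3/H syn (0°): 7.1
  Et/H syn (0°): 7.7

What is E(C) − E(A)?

+3.5 kJ/mol

C (eclipsed): H(0°)/H(0°) eclipsed 4.4; Et(120°)/H(120°) eclipsed 7.7; OH(240°)/CH3(240°) eclipsed 10.9 → 23.0 kJ/mol.
A (eclipsed): H(0°)/CH3(0°) eclipsed 7.1; Et(120°)/H(120°) eclipsed 7.7; OH(240°)/H(240°) eclipsed 4.7 → 19.5 kJ/mol.
E(C) − E(A) = 23.0 − 19.5 = +3.5 kJ/mol.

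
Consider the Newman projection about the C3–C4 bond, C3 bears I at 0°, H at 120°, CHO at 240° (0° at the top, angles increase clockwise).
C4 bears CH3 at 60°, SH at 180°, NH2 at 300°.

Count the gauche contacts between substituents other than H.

Non-H gauche pairs: I(0°)/CH3(60°); I(0°)/NH2(300°); CHO(240°)/SH(180°); CHO(240°)/NH2(300°) — 4 interactions.

4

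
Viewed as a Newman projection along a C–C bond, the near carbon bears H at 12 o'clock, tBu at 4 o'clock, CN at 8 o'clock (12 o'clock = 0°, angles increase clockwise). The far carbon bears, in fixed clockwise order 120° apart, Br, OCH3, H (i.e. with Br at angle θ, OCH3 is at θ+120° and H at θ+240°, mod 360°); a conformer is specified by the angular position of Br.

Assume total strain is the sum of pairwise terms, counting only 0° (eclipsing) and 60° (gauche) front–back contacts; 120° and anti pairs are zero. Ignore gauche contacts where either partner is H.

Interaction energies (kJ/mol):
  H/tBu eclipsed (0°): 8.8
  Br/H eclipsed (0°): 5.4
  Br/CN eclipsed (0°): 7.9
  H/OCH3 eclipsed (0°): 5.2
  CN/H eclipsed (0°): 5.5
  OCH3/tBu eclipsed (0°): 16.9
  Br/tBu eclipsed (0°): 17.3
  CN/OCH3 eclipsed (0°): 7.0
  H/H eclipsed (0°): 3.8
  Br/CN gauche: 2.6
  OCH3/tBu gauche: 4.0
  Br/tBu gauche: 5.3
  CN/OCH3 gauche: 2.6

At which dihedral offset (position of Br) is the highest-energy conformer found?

Br at 0° is eclipsed. H at 0° is eclipsed with Br at 0° (5.4); tBu at 120° is eclipsed with OCH3 at 120° (16.9); CN at 240° is eclipsed with H at 240° (5.5). Total 27.8 kJ/mol.
Br at 60° is staggered. tBu at 120° is gauche with Br at 60° (5.3); tBu at 120° is gauche with OCH3 at 180° (4.0); CN at 240° is gauche with OCH3 at 180° (2.6). Total 11.9 kJ/mol.
Br at 120° is eclipsed. H at 0° is eclipsed with H at 0° (3.8); tBu at 120° is eclipsed with Br at 120° (17.3); CN at 240° is eclipsed with OCH3 at 240° (7.0). Total 28.1 kJ/mol.
Br at 180° is staggered. tBu at 120° is gauche with Br at 180° (5.3); CN at 240° is gauche with Br at 180° (2.6); CN at 240° is gauche with OCH3 at 300° (2.6). Total 10.5 kJ/mol.
Br at 240° is eclipsed. H at 0° is eclipsed with OCH3 at 0° (5.2); tBu at 120° is eclipsed with H at 120° (8.8); CN at 240° is eclipsed with Br at 240° (7.9). Total 21.9 kJ/mol.
Br at 300° is staggered. tBu at 120° is gauche with OCH3 at 60° (4.0); CN at 240° is gauche with Br at 300° (2.6). Total 6.6 kJ/mol.
The maximum (28.1 kJ/mol) occurs with Br at 120°.

120°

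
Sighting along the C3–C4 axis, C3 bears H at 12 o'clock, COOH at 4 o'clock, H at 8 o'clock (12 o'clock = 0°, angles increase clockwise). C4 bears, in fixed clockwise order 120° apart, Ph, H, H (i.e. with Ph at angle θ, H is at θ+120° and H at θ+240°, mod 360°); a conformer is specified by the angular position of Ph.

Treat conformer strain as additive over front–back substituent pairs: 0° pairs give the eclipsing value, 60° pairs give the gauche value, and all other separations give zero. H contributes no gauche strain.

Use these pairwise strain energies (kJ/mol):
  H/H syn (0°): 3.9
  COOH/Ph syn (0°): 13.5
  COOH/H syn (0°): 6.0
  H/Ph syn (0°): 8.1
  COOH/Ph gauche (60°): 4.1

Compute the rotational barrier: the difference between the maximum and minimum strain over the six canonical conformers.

Ph at 0° is eclipsed. H at 0° is eclipsed with Ph at 0° (8.1); COOH at 120° is eclipsed with H at 120° (6.0); H at 240° is eclipsed with H at 240° (3.9). Total 18.0 kJ/mol.
Ph at 60° is staggered. COOH at 120° is gauche with Ph at 60° (4.1). Total 4.1 kJ/mol.
Ph at 120° is eclipsed. H at 0° is eclipsed with H at 0° (3.9); COOH at 120° is eclipsed with Ph at 120° (13.5); H at 240° is eclipsed with H at 240° (3.9). Total 21.3 kJ/mol.
Ph at 180° is staggered. COOH at 120° is gauche with Ph at 180° (4.1). Total 4.1 kJ/mol.
Ph at 240° is eclipsed. H at 0° is eclipsed with H at 0° (3.9); COOH at 120° is eclipsed with H at 120° (6.0); H at 240° is eclipsed with Ph at 240° (8.1). Total 18.0 kJ/mol.
Ph at 300° (staggered): no non-H gauche contacts → 0.0 kJ/mol.
Max at 120° (21.3 kJ/mol), min at 300° (0.0 kJ/mol); barrier = 21.3 kJ/mol.

21.3 kJ/mol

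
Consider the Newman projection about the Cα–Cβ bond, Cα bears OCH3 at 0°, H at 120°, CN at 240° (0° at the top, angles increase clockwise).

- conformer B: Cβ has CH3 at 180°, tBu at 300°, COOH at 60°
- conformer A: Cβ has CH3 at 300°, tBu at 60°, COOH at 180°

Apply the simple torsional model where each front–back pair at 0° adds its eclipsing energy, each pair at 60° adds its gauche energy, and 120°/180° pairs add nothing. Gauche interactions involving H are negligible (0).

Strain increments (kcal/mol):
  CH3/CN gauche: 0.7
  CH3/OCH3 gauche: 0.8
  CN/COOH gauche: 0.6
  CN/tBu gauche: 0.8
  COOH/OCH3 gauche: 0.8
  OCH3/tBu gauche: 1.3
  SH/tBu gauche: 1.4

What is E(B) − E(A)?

B (staggered): OCH3–tBu gauche, OCH3–COOH gauche, CN–CH3 gauche, CN–tBu gauche; 1.3 + 0.8 + 0.7 + 0.8 = 3.6 kcal/mol.
A (staggered): OCH3–CH3 gauche, OCH3–tBu gauche, CN–CH3 gauche, CN–COOH gauche; 0.8 + 1.3 + 0.7 + 0.6 = 3.4 kcal/mol.
E(B) − E(A) = 3.6 − 3.4 = +0.2 kcal/mol.

+0.2 kcal/mol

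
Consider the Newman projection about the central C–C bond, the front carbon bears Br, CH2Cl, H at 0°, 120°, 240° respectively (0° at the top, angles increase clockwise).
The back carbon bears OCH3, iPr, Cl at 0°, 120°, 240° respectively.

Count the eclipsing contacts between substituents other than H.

Non-H eclipsing pairs: Br(0°)/OCH3(0°); CH2Cl(120°)/iPr(120°) — 2 interactions.

2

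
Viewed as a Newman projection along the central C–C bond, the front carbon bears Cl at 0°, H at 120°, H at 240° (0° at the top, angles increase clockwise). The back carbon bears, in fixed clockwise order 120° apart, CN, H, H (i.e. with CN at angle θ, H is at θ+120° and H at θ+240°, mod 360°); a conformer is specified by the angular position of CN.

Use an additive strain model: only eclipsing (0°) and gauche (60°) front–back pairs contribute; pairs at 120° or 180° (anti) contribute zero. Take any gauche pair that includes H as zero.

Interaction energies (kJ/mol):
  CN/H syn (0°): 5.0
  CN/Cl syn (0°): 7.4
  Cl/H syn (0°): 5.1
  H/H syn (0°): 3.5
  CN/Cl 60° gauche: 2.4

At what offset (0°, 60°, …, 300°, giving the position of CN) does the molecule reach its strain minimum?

180°

CN at 0° (eclipsed): Cl(0°)/CN(0°) eclipsed 7.4; H(120°)/H(120°) eclipsed 3.5; H(240°)/H(240°) eclipsed 3.5 → 14.4 kJ/mol.
CN at 60° (staggered): Cl(0°)/CN(60°) gauche 2.4 → 2.4 kJ/mol.
CN at 120° (eclipsed): Cl(0°)/H(0°) eclipsed 5.1; H(120°)/CN(120°) eclipsed 5.0; H(240°)/H(240°) eclipsed 3.5 → 13.6 kJ/mol.
CN at 180° (staggered): no non-H gauche contacts → 0.0 kJ/mol.
CN at 240° (eclipsed): Cl(0°)/H(0°) eclipsed 5.1; H(120°)/H(120°) eclipsed 3.5; H(240°)/CN(240°) eclipsed 5.0 → 13.6 kJ/mol.
CN at 300° (staggered): Cl(0°)/CN(300°) gauche 2.4 → 2.4 kJ/mol.
The minimum (0.0 kJ/mol) occurs with CN at 180°.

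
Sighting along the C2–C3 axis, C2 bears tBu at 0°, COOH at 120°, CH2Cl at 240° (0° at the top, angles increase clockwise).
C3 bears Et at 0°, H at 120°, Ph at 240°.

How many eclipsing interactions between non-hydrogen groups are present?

Non-H eclipsing pairs: tBu(0°)/Et(0°); CH2Cl(240°)/Ph(240°) — 2 interactions.

2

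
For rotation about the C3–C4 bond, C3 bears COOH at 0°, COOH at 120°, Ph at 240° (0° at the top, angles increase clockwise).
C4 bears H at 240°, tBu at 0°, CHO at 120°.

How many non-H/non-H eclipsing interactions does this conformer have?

Non-H eclipsing pairs: COOH(0°)/tBu(0°); COOH(120°)/CHO(120°) — 2 interactions.

2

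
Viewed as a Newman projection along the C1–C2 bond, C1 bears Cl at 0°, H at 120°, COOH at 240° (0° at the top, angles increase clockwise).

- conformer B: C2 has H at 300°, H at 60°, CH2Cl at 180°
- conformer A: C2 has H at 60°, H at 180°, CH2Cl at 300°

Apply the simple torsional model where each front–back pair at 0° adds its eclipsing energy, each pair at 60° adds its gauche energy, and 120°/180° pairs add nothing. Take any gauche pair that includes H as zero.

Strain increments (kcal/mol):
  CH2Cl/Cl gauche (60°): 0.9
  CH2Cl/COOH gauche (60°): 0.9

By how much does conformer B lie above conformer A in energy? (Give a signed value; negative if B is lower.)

-0.9 kcal/mol

B (staggered): COOH–CH2Cl gauche; 0.9 = 0.9 kcal/mol.
A (staggered): Cl–CH2Cl gauche, COOH–CH2Cl gauche; 0.9 + 0.9 = 1.8 kcal/mol.
E(B) − E(A) = 0.9 − 1.8 = -0.9 kcal/mol.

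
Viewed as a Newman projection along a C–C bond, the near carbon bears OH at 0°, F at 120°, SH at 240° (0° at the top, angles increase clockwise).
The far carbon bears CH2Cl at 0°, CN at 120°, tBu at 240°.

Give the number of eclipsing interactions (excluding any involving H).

Non-H eclipsing pairs: OH(0°)/CH2Cl(0°); F(120°)/CN(120°); SH(240°)/tBu(240°) — 3 interactions.

3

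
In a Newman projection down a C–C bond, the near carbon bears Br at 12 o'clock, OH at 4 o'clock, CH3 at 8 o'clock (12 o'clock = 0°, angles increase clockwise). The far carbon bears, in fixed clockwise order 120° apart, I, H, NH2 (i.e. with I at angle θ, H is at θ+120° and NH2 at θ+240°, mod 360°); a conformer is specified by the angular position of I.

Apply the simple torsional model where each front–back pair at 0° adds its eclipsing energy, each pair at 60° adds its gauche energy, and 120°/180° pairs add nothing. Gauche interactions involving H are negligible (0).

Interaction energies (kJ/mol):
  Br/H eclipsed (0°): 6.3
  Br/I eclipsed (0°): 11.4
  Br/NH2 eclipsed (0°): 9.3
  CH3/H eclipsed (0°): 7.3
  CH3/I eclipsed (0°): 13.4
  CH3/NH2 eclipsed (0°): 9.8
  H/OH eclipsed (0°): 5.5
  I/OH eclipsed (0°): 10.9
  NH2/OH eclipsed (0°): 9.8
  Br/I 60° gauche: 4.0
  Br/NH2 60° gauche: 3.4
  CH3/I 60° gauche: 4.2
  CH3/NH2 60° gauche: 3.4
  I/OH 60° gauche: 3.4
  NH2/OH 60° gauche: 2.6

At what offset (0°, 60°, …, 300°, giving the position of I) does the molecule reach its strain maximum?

240°

I at 0° (eclipsed): Br(0°)/I(0°) eclipsed 11.4; OH(120°)/H(120°) eclipsed 5.5; CH3(240°)/NH2(240°) eclipsed 9.8 → 26.7 kJ/mol.
I at 60° (staggered): Br(0°)/I(60°) gauche 4.0; Br(0°)/NH2(300°) gauche 3.4; OH(120°)/I(60°) gauche 3.4; CH3(240°)/NH2(300°) gauche 3.4 → 14.2 kJ/mol.
I at 120° (eclipsed): Br(0°)/NH2(0°) eclipsed 9.3; OH(120°)/I(120°) eclipsed 10.9; CH3(240°)/H(240°) eclipsed 7.3 → 27.5 kJ/mol.
I at 180° (staggered): Br(0°)/NH2(60°) gauche 3.4; OH(120°)/I(180°) gauche 3.4; OH(120°)/NH2(60°) gauche 2.6; CH3(240°)/I(180°) gauche 4.2 → 13.6 kJ/mol.
I at 240° (eclipsed): Br(0°)/H(0°) eclipsed 6.3; OH(120°)/NH2(120°) eclipsed 9.8; CH3(240°)/I(240°) eclipsed 13.4 → 29.5 kJ/mol.
I at 300° (staggered): Br(0°)/I(300°) gauche 4.0; OH(120°)/NH2(180°) gauche 2.6; CH3(240°)/I(300°) gauche 4.2; CH3(240°)/NH2(180°) gauche 3.4 → 14.2 kJ/mol.
The maximum (29.5 kJ/mol) occurs with I at 240°.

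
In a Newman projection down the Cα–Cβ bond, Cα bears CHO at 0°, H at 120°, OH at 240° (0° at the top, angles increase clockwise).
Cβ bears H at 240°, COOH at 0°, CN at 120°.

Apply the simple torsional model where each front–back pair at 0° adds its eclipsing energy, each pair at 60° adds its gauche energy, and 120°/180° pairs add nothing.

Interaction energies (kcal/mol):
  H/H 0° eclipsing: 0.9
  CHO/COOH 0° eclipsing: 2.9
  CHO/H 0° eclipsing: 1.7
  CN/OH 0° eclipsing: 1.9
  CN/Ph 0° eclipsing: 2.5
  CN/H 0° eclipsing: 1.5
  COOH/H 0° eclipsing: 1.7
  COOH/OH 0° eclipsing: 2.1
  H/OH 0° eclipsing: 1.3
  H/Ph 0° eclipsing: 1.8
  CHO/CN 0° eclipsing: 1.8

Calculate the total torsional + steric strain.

5.7 kcal/mol

This conformer is eclipsed. CHO at 0° is eclipsed with COOH at 0° (2.9); H at 120° is eclipsed with CN at 120° (1.5); OH at 240° is eclipsed with H at 240° (1.3). Total 5.7 kcal/mol.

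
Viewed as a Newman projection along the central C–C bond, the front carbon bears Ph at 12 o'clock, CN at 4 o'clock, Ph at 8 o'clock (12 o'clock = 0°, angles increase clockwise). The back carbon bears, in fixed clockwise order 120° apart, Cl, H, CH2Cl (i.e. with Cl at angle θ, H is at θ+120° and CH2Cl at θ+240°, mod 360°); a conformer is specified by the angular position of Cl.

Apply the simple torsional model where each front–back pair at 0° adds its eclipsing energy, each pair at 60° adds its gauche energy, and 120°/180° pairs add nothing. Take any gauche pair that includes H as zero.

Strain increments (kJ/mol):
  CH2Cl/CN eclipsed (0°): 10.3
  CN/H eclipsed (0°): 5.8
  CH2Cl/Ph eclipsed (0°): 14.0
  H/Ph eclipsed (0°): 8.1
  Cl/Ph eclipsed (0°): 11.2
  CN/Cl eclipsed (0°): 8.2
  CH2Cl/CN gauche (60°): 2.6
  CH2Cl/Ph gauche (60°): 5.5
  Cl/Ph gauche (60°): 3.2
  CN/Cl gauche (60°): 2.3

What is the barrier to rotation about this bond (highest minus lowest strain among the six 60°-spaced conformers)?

17.4 kJ/mol

Cl at 0° (eclipsed): Ph(0°)/Cl(0°) eclipsed 11.2; CN(120°)/H(120°) eclipsed 5.8; Ph(240°)/CH2Cl(240°) eclipsed 14.0 → 31.0 kJ/mol.
Cl at 60° (staggered): Ph(0°)/Cl(60°) gauche 3.2; Ph(0°)/CH2Cl(300°) gauche 5.5; CN(120°)/Cl(60°) gauche 2.3; Ph(240°)/CH2Cl(300°) gauche 5.5 → 16.5 kJ/mol.
Cl at 120° (eclipsed): Ph(0°)/CH2Cl(0°) eclipsed 14.0; CN(120°)/Cl(120°) eclipsed 8.2; Ph(240°)/H(240°) eclipsed 8.1 → 30.3 kJ/mol.
Cl at 180° (staggered): Ph(0°)/CH2Cl(60°) gauche 5.5; CN(120°)/Cl(180°) gauche 2.3; CN(120°)/CH2Cl(60°) gauche 2.6; Ph(240°)/Cl(180°) gauche 3.2 → 13.6 kJ/mol.
Cl at 240° (eclipsed): Ph(0°)/H(0°) eclipsed 8.1; CN(120°)/CH2Cl(120°) eclipsed 10.3; Ph(240°)/Cl(240°) eclipsed 11.2 → 29.6 kJ/mol.
Cl at 300° (staggered): Ph(0°)/Cl(300°) gauche 3.2; CN(120°)/CH2Cl(180°) gauche 2.6; Ph(240°)/Cl(300°) gauche 3.2; Ph(240°)/CH2Cl(180°) gauche 5.5 → 14.5 kJ/mol.
Max at 0° (31.0 kJ/mol), min at 180° (13.6 kJ/mol); barrier = 17.4 kJ/mol.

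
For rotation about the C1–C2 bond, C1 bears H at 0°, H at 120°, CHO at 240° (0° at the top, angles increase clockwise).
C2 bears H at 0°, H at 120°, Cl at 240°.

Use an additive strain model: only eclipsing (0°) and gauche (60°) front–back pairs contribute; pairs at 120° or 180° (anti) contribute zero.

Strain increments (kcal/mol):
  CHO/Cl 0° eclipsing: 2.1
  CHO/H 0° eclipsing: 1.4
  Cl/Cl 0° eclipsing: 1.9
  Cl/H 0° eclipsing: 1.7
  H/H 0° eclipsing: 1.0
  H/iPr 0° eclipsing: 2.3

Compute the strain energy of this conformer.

This conformer (eclipsed): H(0°)/H(0°) eclipsed 1.0; H(120°)/H(120°) eclipsed 1.0; CHO(240°)/Cl(240°) eclipsed 2.1 → 4.1 kcal/mol.

4.1 kcal/mol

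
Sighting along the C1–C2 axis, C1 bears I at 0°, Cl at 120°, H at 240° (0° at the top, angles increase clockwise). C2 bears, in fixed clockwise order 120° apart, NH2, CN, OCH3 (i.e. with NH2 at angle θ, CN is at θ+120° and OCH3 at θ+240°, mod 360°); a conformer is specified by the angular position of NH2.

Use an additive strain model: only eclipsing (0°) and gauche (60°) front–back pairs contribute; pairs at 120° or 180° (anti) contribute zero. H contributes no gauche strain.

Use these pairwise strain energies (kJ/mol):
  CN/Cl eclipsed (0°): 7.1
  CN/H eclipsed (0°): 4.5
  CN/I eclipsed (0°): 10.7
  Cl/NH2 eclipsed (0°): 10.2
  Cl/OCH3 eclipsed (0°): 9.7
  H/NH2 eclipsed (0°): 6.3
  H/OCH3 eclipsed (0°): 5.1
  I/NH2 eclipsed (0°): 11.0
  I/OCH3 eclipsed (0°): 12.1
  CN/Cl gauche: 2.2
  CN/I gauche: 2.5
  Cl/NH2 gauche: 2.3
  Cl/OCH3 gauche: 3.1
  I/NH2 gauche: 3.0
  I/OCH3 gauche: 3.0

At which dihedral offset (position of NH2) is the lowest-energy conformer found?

60°

NH2 at 0° (eclipsed): I(0°)/NH2(0°) eclipsed 11.0; Cl(120°)/CN(120°) eclipsed 7.1; H(240°)/OCH3(240°) eclipsed 5.1 → 23.2 kJ/mol.
NH2 at 60° (staggered): I(0°)/NH2(60°) gauche 3.0; I(0°)/OCH3(300°) gauche 3.0; Cl(120°)/NH2(60°) gauche 2.3; Cl(120°)/CN(180°) gauche 2.2 → 10.5 kJ/mol.
NH2 at 120° (eclipsed): I(0°)/OCH3(0°) eclipsed 12.1; Cl(120°)/NH2(120°) eclipsed 10.2; H(240°)/CN(240°) eclipsed 4.5 → 26.8 kJ/mol.
NH2 at 180° (staggered): I(0°)/CN(300°) gauche 2.5; I(0°)/OCH3(60°) gauche 3.0; Cl(120°)/NH2(180°) gauche 2.3; Cl(120°)/OCH3(60°) gauche 3.1 → 10.9 kJ/mol.
NH2 at 240° (eclipsed): I(0°)/CN(0°) eclipsed 10.7; Cl(120°)/OCH3(120°) eclipsed 9.7; H(240°)/NH2(240°) eclipsed 6.3 → 26.7 kJ/mol.
NH2 at 300° (staggered): I(0°)/NH2(300°) gauche 3.0; I(0°)/CN(60°) gauche 2.5; Cl(120°)/CN(60°) gauche 2.2; Cl(120°)/OCH3(180°) gauche 3.1 → 10.8 kJ/mol.
The minimum (10.5 kJ/mol) occurs with NH2 at 60°.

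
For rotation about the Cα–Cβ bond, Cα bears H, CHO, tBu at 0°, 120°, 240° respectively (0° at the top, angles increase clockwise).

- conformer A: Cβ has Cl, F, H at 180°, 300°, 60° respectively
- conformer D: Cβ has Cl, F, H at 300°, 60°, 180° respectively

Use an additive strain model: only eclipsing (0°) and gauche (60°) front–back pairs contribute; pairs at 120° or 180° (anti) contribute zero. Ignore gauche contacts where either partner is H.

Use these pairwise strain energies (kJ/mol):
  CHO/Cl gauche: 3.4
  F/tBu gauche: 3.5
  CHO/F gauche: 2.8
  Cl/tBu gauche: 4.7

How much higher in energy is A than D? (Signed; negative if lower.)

+4.1 kJ/mol

A is staggered. CHO at 120° is gauche with Cl at 180° (3.4); tBu at 240° is gauche with Cl at 180° (4.7); tBu at 240° is gauche with F at 300° (3.5). Total 11.6 kJ/mol.
D is staggered. CHO at 120° is gauche with F at 60° (2.8); tBu at 240° is gauche with Cl at 300° (4.7). Total 7.5 kJ/mol.
E(A) − E(D) = 11.6 − 7.5 = +4.1 kJ/mol.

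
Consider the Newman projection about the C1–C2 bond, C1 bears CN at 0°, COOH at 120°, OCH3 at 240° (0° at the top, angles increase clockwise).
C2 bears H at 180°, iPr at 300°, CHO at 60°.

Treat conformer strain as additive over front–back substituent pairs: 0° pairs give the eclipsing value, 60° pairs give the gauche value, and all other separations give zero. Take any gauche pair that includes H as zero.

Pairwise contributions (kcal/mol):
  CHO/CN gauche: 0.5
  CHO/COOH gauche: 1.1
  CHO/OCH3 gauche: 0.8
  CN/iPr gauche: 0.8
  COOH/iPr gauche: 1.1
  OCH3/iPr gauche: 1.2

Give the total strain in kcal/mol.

This conformer (staggered): CN–iPr gauche, CN–CHO gauche, COOH–CHO gauche, OCH3–iPr gauche; 0.8 + 0.5 + 1.1 + 1.2 = 3.6 kcal/mol.

3.6 kcal/mol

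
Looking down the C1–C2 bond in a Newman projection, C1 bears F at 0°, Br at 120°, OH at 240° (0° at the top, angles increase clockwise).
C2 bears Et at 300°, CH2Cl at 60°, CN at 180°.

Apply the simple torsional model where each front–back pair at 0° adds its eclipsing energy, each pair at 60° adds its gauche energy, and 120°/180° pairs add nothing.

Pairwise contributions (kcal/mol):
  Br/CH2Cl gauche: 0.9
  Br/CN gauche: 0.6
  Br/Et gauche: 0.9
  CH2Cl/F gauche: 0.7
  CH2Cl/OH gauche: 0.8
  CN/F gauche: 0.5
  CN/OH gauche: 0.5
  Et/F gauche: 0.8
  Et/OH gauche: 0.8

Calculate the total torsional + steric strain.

4.3 kcal/mol

This conformer (staggered): F(0°)/Et(300°) gauche 0.8; F(0°)/CH2Cl(60°) gauche 0.7; Br(120°)/CH2Cl(60°) gauche 0.9; Br(120°)/CN(180°) gauche 0.6; OH(240°)/Et(300°) gauche 0.8; OH(240°)/CN(180°) gauche 0.5 → 4.3 kcal/mol.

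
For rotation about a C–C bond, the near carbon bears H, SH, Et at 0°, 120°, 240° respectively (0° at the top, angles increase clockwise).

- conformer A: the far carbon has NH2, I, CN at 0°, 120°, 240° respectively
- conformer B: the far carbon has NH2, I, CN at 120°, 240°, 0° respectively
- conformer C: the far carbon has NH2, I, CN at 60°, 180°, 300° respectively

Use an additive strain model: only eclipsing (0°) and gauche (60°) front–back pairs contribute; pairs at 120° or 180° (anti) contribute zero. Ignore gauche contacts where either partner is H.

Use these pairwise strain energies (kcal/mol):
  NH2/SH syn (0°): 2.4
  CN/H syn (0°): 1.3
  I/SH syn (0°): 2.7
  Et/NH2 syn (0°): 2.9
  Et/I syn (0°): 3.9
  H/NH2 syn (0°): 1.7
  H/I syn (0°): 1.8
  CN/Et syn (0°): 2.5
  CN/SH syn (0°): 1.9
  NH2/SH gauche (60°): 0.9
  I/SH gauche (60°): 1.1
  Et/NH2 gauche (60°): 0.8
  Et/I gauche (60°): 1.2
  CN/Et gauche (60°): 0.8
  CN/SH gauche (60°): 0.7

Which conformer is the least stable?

B

A (eclipsed): H(0°)/NH2(0°) eclipsed 1.7; SH(120°)/I(120°) eclipsed 2.7; Et(240°)/CN(240°) eclipsed 2.5 → 6.9 kcal/mol.
B (eclipsed): H(0°)/CN(0°) eclipsed 1.3; SH(120°)/NH2(120°) eclipsed 2.4; Et(240°)/I(240°) eclipsed 3.9 → 7.6 kcal/mol.
C (staggered): SH(120°)/NH2(60°) gauche 0.9; SH(120°)/I(180°) gauche 1.1; Et(240°)/I(180°) gauche 1.2; Et(240°)/CN(300°) gauche 0.8 → 4.0 kcal/mol.
B has the highest total (7.6 kcal/mol).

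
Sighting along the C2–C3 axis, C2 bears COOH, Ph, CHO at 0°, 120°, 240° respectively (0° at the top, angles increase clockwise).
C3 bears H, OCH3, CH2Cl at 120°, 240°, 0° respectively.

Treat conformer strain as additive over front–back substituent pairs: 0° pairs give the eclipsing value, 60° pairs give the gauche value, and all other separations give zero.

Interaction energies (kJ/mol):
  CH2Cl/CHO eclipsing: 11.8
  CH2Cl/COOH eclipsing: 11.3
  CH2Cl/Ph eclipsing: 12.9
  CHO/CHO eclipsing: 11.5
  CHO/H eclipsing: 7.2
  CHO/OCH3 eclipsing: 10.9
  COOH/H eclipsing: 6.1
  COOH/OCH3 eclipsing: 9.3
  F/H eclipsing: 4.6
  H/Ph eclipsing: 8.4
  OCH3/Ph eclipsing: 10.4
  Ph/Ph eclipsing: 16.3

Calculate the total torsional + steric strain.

This conformer (eclipsed): COOH(0°)/CH2Cl(0°) eclipsed 11.3; Ph(120°)/H(120°) eclipsed 8.4; CHO(240°)/OCH3(240°) eclipsed 10.9 → 30.6 kJ/mol.

30.6 kJ/mol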